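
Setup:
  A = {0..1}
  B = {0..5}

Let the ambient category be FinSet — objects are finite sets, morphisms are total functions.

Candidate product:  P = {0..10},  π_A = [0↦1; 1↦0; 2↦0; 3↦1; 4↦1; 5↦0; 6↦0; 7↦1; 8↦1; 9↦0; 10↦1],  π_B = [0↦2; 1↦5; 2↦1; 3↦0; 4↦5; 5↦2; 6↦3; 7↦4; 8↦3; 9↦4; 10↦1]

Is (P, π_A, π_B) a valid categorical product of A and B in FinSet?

Answer: NOT A VALID PRODUCT — |P|=11 ≠ |A|·|B|=12

Trace:
|A|·|B| = 2·6 = 12;  |P| = 11
  → cardinalities differ; no bijection possible.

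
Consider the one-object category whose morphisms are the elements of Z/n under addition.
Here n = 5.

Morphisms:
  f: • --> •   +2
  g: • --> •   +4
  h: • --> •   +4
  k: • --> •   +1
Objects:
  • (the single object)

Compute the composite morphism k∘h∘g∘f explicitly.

Answer: +1

Trace:
  0 +2≡2 +4≡1 +4≡0 +1≡1  (mod 5)
⟦path⟧: +1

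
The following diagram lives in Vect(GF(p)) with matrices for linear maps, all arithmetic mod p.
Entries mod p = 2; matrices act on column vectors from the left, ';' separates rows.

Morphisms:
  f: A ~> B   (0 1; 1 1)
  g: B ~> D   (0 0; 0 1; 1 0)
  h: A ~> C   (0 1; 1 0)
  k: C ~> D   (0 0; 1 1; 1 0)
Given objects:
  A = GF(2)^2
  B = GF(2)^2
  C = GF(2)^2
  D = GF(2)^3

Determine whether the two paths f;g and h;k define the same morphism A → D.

Answer: COMMUTES

Work:
Along f;g (path 1):
  e0=(1,0) f~>(0,1) g~>(0,1,0)
  e1=(0,1) f~>(1,1) g~>(0,1,1)
  composite₁ = (0 0; 1 1; 0 1)
Along h;k (path 2):
  e0=(1,0) h~>(0,1) k~>(0,1,0)
  e1=(0,1) h~>(1,0) k~>(0,1,1)
  composite₂ = (0 0; 1 1; 0 1)
Equal? same morphism ✓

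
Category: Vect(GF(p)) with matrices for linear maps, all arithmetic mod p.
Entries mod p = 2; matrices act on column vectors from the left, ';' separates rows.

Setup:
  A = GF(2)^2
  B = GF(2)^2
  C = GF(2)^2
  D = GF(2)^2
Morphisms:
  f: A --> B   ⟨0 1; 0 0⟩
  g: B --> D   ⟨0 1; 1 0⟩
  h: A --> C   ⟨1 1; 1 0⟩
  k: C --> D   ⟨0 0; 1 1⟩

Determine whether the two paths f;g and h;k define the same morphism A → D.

1) trace f;g:
  e0=[1,0] f-->[0,0] g-->[0,0]
  e1=[0,1] f-->[1,0] g-->[0,1]
  result₁ = ⟨0 0; 0 1⟩
2) trace h;k:
  e0=[1,0] h-->[1,1] k-->[0,0]
  e1=[0,1] h-->[1,0] k-->[0,1]
  result₂ = ⟨0 0; 0 1⟩
Equal? same morphism ✓

Answer: COMMUTES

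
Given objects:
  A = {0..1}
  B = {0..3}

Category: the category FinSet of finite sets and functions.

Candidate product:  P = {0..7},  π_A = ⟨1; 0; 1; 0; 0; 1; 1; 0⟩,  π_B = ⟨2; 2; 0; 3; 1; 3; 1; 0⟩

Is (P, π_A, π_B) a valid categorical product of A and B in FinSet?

Answer: VALID PRODUCT

Trace:
|A|·|B| = 2·4 = 8;  |P| = 8
Check the pairing map k ↦ (π_A(k), π_B(k)):
  0 -> (1,2)
  1 -> (0,2)
  2 -> (1,0)
  3 -> (0,3)
  4 -> (0,1)
  5 -> (1,3)
  6 -> (1,1)
  7 -> (0,0)
distinct pairs in image: 8 / 8 needed
  → bijection onto A×B; projections well-typed.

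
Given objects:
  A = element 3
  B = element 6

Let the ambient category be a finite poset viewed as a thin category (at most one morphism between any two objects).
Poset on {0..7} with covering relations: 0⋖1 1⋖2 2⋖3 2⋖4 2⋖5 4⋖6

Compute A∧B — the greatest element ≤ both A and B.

Answer: A∧B = 2

Trace:
Common predecessors of 3,6: {0,1,2}
  0 ≤ 2
  1 ≤ 2
  2 ≤ 2
glb = 2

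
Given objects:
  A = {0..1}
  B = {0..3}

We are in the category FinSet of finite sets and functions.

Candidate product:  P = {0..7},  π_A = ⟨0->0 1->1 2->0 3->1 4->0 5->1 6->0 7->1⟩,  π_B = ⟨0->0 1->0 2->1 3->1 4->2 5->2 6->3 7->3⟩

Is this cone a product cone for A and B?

Answer: VALID PRODUCT

Trace:
|A|·|B| = 2·4 = 8;  |P| = 8
Check the pairing map k ↦ (π_A(k), π_B(k)):
  0 -> (0,0)
  1 -> (1,0)
  2 -> (0,1)
  3 -> (1,1)
  4 -> (0,2)
  5 -> (1,2)
  6 -> (0,3)
  7 -> (1,3)
distinct pairs in image: 8 / 8 needed
  → bijection onto A×B; projections well-typed.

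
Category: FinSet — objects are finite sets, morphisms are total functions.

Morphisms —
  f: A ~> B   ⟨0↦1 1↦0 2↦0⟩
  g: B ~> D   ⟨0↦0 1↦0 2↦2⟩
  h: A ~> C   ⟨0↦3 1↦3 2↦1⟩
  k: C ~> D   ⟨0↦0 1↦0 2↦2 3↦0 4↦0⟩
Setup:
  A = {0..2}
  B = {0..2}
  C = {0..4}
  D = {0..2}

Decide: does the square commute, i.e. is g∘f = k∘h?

Along f;g (path 1):
  0 f~>1 g~>0
  1 f~>0 g~>0
  2 f~>0 g~>0
  result₁ = ⟨0↦0 1↦0 2↦0⟩
Along h;k (path 2):
  0 h~>3 k~>0
  1 h~>3 k~>0
  2 h~>1 k~>0
  result₂ = ⟨0↦0 1↦0 2↦0⟩
Equal? YES — commutes

Answer: COMMUTES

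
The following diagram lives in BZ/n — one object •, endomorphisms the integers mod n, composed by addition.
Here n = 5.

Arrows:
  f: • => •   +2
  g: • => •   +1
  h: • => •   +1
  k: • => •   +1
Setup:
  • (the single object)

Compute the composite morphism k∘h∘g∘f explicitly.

Answer: +0

Derivation:
  0 +2≡2 +1≡3 +1≡4 +1≡0  (mod 5)
⟦path⟧: +0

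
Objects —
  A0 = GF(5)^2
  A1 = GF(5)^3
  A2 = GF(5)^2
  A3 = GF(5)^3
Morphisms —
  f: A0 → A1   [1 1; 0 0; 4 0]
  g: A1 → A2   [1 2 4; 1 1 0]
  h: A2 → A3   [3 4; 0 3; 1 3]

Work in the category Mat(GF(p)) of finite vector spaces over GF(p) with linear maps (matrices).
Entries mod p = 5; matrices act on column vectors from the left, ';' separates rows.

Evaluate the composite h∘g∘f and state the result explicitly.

Answer: [0 2; 3 3; 0 4]

Derivation:
  e0=(1,0) f→(1,0,4) g→(2,1) h→(0,3,0)
  e1=(0,1) f→(1,0,0) g→(1,1) h→(2,3,4)
⟦path⟧: [0 2; 3 3; 0 4]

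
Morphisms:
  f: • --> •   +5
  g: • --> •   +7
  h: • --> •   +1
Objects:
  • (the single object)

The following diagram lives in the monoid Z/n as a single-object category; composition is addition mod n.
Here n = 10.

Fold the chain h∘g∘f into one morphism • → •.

Answer: +3

Work:
  0 +5≡5 +7≡2 +1≡3  (mod 10)
result: +3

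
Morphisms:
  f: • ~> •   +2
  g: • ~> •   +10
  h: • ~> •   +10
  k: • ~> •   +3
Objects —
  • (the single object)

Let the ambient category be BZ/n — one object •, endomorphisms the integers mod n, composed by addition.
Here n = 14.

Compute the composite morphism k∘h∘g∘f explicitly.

  0 +2≡2 +10≡12 +10≡8 +3≡11  (mod 14)
result: +11

Answer: +11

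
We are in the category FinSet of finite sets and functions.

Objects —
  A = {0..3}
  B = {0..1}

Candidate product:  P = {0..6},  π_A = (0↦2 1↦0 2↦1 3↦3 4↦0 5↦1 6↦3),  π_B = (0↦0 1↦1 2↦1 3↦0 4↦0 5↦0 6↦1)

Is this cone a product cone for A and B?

|A|·|B| = 4·2 = 8;  |P| = 7
  → cardinalities differ; no bijection possible.

Answer: NOT A VALID PRODUCT — |P|=7 ≠ |A|·|B|=8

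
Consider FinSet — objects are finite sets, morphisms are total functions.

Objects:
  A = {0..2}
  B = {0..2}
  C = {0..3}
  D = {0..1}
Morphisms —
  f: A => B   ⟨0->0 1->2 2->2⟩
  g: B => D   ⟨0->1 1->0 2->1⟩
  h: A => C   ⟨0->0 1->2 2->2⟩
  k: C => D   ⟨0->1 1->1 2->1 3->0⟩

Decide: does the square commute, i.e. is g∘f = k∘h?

Along f;g (path 1):
  0 f=>0 g=>1
  1 f=>2 g=>1
  2 f=>2 g=>1
  ⟦path⟧₁ = ⟨0->1 1->1 2->1⟩
Along h;k (path 2):
  0 h=>0 k=>1
  1 h=>2 k=>1
  2 h=>2 k=>1
  ⟦path⟧₂ = ⟨0->1 1->1 2->1⟩
Equal? equal; square commutes

Answer: COMMUTES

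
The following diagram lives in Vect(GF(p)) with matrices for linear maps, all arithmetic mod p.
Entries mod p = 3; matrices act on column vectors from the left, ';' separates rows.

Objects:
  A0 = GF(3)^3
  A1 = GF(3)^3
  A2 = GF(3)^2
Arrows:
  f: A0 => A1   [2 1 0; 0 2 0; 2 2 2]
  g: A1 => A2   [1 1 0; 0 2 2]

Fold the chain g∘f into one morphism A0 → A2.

Answer: [2 0 0; 1 2 1]

Trace:
  e0=[1,0,0] f=>[2,0,2] g=>[2,1]
  e1=[0,1,0] f=>[1,2,2] g=>[0,2]
  e2=[0,0,1] f=>[0,0,2] g=>[0,1]
composite: [2 0 0; 1 2 1]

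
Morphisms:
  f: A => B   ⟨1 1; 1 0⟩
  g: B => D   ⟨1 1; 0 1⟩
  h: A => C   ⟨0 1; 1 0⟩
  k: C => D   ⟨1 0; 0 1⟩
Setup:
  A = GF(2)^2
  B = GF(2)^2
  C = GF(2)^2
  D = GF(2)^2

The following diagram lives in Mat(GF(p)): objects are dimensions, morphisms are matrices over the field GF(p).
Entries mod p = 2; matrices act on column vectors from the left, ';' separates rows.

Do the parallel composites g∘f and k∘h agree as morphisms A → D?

Answer: COMMUTES

Work:
Along f;g (path 1):
  e0=(1,0) f=>(1,1) g=>(0,1)
  e1=(0,1) f=>(1,0) g=>(1,0)
  composite₁ = ⟨0 1; 1 0⟩
Along h;k (path 2):
  e0=(1,0) h=>(0,1) k=>(0,1)
  e1=(0,1) h=>(1,0) k=>(1,0)
  composite₂ = ⟨0 1; 1 0⟩
Equal? YES — commutes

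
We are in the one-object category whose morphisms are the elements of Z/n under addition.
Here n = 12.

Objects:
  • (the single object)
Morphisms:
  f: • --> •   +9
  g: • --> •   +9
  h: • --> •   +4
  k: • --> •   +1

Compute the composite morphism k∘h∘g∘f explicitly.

Answer: +11

Trace:
  0 +9≡9 +9≡6 +4≡10 +1≡11  (mod 12)
⟦path⟧: +11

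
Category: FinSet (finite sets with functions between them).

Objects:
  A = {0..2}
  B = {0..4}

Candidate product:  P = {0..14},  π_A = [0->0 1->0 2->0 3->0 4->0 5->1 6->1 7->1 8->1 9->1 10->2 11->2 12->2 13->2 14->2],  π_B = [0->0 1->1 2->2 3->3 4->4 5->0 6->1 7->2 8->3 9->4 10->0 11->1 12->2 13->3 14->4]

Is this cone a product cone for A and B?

|A|·|B| = 3·5 = 15;  |P| = 15
Check the pairing map k ↦ (π_A(k), π_B(k)):
  0 -> (0,0)
  1 -> (0,1)
  2 -> (0,2)
  3 -> (0,3)
  4 -> (0,4)
  5 -> (1,0)
  6 -> (1,1)
  7 -> (1,2)
  8 -> (1,3)
  9 -> (1,4)
  10 -> (2,0)
  11 -> (2,1)
  12 -> (2,2)
  13 -> (2,3)
  14 -> (2,4)
distinct pairs in image: 15 / 15 needed
  → bijection onto A×B; projections well-typed.

Answer: VALID PRODUCT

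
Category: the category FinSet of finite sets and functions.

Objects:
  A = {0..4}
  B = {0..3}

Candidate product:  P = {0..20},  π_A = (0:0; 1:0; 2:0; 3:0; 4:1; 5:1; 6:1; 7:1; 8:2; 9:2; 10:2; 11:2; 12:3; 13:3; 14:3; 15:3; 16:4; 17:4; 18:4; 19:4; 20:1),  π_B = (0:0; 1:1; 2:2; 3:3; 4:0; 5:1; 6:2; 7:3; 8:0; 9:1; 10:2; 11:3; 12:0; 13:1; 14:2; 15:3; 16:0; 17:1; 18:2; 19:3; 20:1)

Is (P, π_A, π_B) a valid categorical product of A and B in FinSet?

|A|·|B| = 5·4 = 20;  |P| = 21
  → cardinalities differ; no bijection possible.

Answer: NOT A VALID PRODUCT — |P|=21 ≠ |A|·|B|=20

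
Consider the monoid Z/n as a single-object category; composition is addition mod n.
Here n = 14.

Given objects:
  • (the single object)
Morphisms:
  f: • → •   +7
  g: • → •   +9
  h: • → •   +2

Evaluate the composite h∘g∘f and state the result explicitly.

Answer: +4

Derivation:
  0 +7≡7 +9≡2 +2≡4  (mod 14)
⟦path⟧: +4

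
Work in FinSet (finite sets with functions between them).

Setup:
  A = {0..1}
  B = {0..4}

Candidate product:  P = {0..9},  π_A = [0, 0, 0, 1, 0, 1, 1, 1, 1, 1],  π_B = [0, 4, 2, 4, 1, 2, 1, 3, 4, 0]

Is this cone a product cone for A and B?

Answer: NOT A VALID PRODUCT — duplicate pair at indices 8,3

Derivation:
|A|·|B| = 2·5 = 10;  |P| = 10
Check the pairing map k ↦ (π_A(k), π_B(k)):
  0 -> (0,0)
  1 -> (0,4)
  2 -> (0,2)
  3 -> (1,4)
  4 -> (0,1)
  5 -> (1,2)
  6 -> (1,1)
  7 -> (1,3)
  8 -> (1,4)  ✗ repeats pair of k=3
  9 -> (1,0)
distinct pairs in image: 9 / 10 needed
  → (1,4) hit at k=3 and k=8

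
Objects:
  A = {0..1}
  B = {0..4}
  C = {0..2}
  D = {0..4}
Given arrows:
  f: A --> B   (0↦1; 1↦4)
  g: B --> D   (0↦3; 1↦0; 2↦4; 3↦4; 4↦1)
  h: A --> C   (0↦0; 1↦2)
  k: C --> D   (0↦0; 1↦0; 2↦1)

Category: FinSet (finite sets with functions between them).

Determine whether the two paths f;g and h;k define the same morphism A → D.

Answer: COMMUTES

Trace:
1) trace f;g:
  0 f-->1 g-->0
  1 f-->4 g-->1
  composite₁ = (0↦0; 1↦1)
2) trace h;k:
  0 h-->0 k-->0
  1 h-->2 k-->1
  composite₂ = (0↦0; 1↦1)
Equal? YES — commutes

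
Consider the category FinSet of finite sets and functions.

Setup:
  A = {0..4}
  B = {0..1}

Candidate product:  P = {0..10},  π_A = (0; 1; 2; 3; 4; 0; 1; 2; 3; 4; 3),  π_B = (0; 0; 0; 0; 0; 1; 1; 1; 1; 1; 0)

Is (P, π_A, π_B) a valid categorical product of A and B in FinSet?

Answer: NOT A VALID PRODUCT — |P|=11 ≠ |A|·|B|=10

Work:
|A|·|B| = 5·2 = 10;  |P| = 11
  → cardinalities differ; no bijection possible.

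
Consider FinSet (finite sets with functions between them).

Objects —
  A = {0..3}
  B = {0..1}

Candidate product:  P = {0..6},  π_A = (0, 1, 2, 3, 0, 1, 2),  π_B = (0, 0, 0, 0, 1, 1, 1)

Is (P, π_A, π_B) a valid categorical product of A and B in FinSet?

Answer: NOT A VALID PRODUCT — |P|=7 ≠ |A|·|B|=8

Derivation:
|A|·|B| = 4·2 = 8;  |P| = 7
  → cardinalities differ; no bijection possible.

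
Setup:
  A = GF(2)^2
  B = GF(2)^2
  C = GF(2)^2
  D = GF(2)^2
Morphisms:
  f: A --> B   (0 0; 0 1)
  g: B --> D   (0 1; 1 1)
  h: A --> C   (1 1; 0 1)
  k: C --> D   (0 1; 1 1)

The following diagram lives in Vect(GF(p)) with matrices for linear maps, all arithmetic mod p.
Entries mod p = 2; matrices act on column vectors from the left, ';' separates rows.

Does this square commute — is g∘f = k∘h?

1) trace f;g:
  e0=[1,0] f-->[0,0] g-->[0,0]
  e1=[0,1] f-->[0,1] g-->[1,1]
  ⟦path⟧₁ = (0 1; 0 1)
2) trace h;k:
  e0=[1,0] h-->[1,0] k-->[0,1]
  e1=[0,1] h-->[1,1] k-->[1,0]
  ⟦path⟧₂ = (0 1; 1 0)
Equal? distinct morphisms ✗

Answer: DOES NOT COMMUTE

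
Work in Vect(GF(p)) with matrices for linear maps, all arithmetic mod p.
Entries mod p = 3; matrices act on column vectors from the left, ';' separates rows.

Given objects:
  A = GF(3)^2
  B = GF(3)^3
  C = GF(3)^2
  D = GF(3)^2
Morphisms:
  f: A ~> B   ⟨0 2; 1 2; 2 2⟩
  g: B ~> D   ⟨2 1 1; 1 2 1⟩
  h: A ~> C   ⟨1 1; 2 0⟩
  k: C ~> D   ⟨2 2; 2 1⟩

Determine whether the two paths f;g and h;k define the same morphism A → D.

Path 1 = f;g:
  e0=(1,0) f~>(0,1,2) g~>(0,1)
  e1=(0,1) f~>(2,2,2) g~>(2,2)
  result₁ = ⟨0 2; 1 2⟩
Path 2 = h;k:
  e0=(1,0) h~>(1,2) k~>(0,1)
  e1=(0,1) h~>(1,0) k~>(2,2)
  result₂ = ⟨0 2; 1 2⟩
Equal? same morphism ✓

Answer: COMMUTES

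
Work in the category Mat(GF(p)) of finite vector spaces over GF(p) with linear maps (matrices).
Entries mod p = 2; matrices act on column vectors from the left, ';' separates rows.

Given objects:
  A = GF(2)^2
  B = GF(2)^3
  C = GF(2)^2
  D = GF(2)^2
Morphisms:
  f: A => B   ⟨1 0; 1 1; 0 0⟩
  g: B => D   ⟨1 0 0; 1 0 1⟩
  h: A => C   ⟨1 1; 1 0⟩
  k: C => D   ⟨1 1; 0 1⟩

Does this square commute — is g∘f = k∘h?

Along f;g (path 1):
  e0=[1,0] f=>[1,1,0] g=>[1,1]
  e1=[0,1] f=>[0,1,0] g=>[0,0]
  ⟦path⟧₁ = ⟨1 0; 1 0⟩
Along h;k (path 2):
  e0=[1,0] h=>[1,1] k=>[0,1]
  e1=[0,1] h=>[1,0] k=>[1,0]
  ⟦path⟧₂ = ⟨0 1; 1 0⟩
Equal? NO — does not commute

Answer: DOES NOT COMMUTE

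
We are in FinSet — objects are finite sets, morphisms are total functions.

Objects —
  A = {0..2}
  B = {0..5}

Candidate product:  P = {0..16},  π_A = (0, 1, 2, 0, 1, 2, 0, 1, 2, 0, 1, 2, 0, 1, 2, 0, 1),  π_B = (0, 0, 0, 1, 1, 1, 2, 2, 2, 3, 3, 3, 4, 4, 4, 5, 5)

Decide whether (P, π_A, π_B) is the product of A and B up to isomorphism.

Answer: NOT A VALID PRODUCT — |P|=17 ≠ |A|·|B|=18

Work:
|A|·|B| = 3·6 = 18;  |P| = 17
  → cardinalities differ; no bijection possible.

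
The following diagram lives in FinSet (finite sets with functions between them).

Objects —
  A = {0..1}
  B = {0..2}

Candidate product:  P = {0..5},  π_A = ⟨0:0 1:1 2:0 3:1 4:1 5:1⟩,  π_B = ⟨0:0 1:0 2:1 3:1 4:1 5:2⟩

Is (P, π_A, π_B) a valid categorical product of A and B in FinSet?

Answer: NOT A VALID PRODUCT — duplicate pair at indices 3,4

Derivation:
|A|·|B| = 2·3 = 6;  |P| = 6
Check the pairing map k ↦ (π_A(k), π_B(k)):
  0 : (0,0)
  1 : (1,0)
  2 : (0,1)
  3 : (1,1)
  4 : (1,1)  ✗ repeats pair of k=3
  5 : (1,2)
distinct pairs in image: 5 / 6 needed
  → (1,1) hit at k=3 and k=4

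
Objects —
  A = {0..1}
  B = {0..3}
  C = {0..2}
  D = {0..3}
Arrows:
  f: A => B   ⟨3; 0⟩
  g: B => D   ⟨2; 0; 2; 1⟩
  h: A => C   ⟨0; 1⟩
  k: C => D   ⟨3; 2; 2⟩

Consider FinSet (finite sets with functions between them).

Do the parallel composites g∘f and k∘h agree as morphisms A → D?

Answer: DOES NOT COMMUTE

Work:
1) trace f;g:
  0 f=>3 g=>1
  1 f=>0 g=>2
  ⟦path⟧₁ = ⟨1; 2⟩
2) trace h;k:
  0 h=>0 k=>3
  1 h=>1 k=>2
  ⟦path⟧₂ = ⟨3; 2⟩
Equal? NO — does not commute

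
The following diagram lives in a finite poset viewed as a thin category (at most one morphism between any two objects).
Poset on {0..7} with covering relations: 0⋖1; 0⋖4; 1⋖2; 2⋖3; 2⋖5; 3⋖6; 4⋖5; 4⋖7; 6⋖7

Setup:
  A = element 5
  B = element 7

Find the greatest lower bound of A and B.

Answer: NO MEET EXISTS

Work:
Common predecessors of 5,7: {0,1,2,4}
  maximal lower bounds 2 and 4 are incomparable: neither 2⊑4 nor 4⊑2
→ no greatest lower bound exists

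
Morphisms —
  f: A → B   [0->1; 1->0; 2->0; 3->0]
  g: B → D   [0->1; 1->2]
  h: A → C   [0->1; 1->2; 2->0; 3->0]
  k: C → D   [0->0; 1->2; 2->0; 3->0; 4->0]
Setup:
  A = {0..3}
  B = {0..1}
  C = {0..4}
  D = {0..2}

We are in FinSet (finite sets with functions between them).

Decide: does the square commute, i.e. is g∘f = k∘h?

Answer: DOES NOT COMMUTE

Trace:
Path 1 = f;g:
  0 f→1 g→2
  1 f→0 g→1
  2 f→0 g→1
  3 f→0 g→1
  composite₁ = [0->2; 1->1; 2->1; 3->1]
Path 2 = h;k:
  0 h→1 k→2
  1 h→2 k→0
  2 h→0 k→0
  3 h→0 k→0
  composite₂ = [0->2; 1->0; 2->0; 3->0]
Equal? differ; not commutative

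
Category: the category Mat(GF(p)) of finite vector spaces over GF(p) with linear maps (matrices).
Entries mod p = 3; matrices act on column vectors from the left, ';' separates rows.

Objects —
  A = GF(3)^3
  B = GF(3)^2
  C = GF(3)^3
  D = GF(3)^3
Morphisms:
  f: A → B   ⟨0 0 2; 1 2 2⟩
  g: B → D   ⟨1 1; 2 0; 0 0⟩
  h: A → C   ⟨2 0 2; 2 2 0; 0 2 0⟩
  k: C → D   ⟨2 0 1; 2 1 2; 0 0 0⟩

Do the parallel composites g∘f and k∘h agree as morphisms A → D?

Answer: COMMUTES

Trace:
1) trace f;g:
  e0=⟨1,0,0⟩ f→⟨0,1⟩ g→⟨1,0,0⟩
  e1=⟨0,1,0⟩ f→⟨0,2⟩ g→⟨2,0,0⟩
  e2=⟨0,0,1⟩ f→⟨2,2⟩ g→⟨1,1,0⟩
  composite₁ = ⟨1 2 1; 0 0 1; 0 0 0⟩
2) trace h;k:
  e0=⟨1,0,0⟩ h→⟨2,2,0⟩ k→⟨1,0,0⟩
  e1=⟨0,1,0⟩ h→⟨0,2,2⟩ k→⟨2,0,0⟩
  e2=⟨0,0,1⟩ h→⟨2,0,0⟩ k→⟨1,1,0⟩
  composite₂ = ⟨1 2 1; 0 0 1; 0 0 0⟩
Equal? same morphism ✓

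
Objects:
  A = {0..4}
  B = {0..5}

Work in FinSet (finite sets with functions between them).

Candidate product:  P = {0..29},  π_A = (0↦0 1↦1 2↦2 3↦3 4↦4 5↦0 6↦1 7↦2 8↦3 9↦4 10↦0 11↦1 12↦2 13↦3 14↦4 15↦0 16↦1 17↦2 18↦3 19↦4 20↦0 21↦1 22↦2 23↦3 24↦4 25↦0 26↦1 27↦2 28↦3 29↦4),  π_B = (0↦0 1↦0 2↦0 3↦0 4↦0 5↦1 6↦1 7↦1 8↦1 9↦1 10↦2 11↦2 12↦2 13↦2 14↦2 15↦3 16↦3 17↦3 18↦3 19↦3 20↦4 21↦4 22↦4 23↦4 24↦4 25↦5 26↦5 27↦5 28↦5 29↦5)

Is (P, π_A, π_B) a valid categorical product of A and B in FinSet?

|A|·|B| = 5·6 = 30;  |P| = 30
Check the pairing map k ↦ (π_A(k), π_B(k)):
  0 ↦ (0,0)
  1 ↦ (1,0)
  2 ↦ (2,0)
  3 ↦ (3,0)
  4 ↦ (4,0)
  5 ↦ (0,1)
  6 ↦ (1,1)
  7 ↦ (2,1)
  8 ↦ (3,1)
  9 ↦ (4,1)
  10 ↦ (0,2)
  11 ↦ (1,2)
  12 ↦ (2,2)
  13 ↦ (3,2)
  14 ↦ (4,2)
  15 ↦ (0,3)
  16 ↦ (1,3)
  17 ↦ (2,3)
  18 ↦ (3,3)
  19 ↦ (4,3)
  20 ↦ (0,4)
  21 ↦ (1,4)
  22 ↦ (2,4)
  23 ↦ (3,4)
  24 ↦ (4,4)
  25 ↦ (0,5)
  26 ↦ (1,5)
  27 ↦ (2,5)
  28 ↦ (3,5)
  29 ↦ (4,5)
distinct pairs in image: 30 / 30 needed
  → bijection onto A×B; projections well-typed.

Answer: VALID PRODUCT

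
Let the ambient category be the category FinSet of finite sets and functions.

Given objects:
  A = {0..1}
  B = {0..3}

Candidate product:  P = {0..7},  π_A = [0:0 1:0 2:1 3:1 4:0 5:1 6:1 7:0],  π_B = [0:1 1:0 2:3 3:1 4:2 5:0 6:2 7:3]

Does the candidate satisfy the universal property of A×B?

Answer: VALID PRODUCT

Trace:
|A|·|B| = 2·4 = 8;  |P| = 8
Check the pairing map k ↦ (π_A(k), π_B(k)):
  0 : (0,1)
  1 : (0,0)
  2 : (1,3)
  3 : (1,1)
  4 : (0,2)
  5 : (1,0)
  6 : (1,2)
  7 : (0,3)
distinct pairs in image: 8 / 8 needed
  → bijection onto A×B; projections well-typed.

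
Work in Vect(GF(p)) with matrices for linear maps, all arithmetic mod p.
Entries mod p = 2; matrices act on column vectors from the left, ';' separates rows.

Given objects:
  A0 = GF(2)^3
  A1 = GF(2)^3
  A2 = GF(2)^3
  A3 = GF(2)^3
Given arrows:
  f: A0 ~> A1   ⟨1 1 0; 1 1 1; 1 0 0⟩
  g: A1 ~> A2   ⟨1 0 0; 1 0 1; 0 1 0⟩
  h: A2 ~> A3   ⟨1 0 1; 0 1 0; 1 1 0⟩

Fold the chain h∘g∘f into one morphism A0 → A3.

  e0=⟨1,0,0⟩ f~>⟨1,1,1⟩ g~>⟨1,0,1⟩ h~>⟨0,0,1⟩
  e1=⟨0,1,0⟩ f~>⟨1,1,0⟩ g~>⟨1,1,1⟩ h~>⟨0,1,0⟩
  e2=⟨0,0,1⟩ f~>⟨0,1,0⟩ g~>⟨0,0,1⟩ h~>⟨1,0,0⟩
⟦path⟧: ⟨0 0 1; 0 1 0; 1 0 0⟩

Answer: ⟨0 0 1; 0 1 0; 1 0 0⟩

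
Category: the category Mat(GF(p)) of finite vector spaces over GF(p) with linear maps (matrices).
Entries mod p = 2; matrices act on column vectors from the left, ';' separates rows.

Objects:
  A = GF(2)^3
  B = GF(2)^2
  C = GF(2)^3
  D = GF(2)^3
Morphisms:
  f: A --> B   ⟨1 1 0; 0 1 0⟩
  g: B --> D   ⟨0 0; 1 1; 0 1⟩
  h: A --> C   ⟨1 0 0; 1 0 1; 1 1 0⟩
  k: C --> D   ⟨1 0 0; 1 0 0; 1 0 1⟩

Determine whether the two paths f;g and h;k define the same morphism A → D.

Answer: DOES NOT COMMUTE

Derivation:
Path 1 = f;g:
  e0=[1,0,0] f-->[1,0] g-->[0,1,0]
  e1=[0,1,0] f-->[1,1] g-->[0,0,1]
  e2=[0,0,1] f-->[0,0] g-->[0,0,0]
  result₁ = ⟨0 0 0; 1 0 0; 0 1 0⟩
Path 2 = h;k:
  e0=[1,0,0] h-->[1,1,1] k-->[1,1,0]
  e1=[0,1,0] h-->[0,0,1] k-->[0,0,1]
  e2=[0,0,1] h-->[0,1,0] k-->[0,0,0]
  result₂ = ⟨1 0 0; 1 0 0; 0 1 0⟩
Equal? distinct morphisms ✗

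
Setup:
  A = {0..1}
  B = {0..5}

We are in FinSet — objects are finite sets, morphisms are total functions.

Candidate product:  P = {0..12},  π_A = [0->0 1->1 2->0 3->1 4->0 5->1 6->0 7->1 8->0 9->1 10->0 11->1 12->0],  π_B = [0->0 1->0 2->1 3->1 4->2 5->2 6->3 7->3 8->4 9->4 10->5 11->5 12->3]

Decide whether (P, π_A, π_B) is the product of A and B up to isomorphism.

|A|·|B| = 2·6 = 12;  |P| = 13
  → cardinalities differ; no bijection possible.

Answer: NOT A VALID PRODUCT — |P|=13 ≠ |A|·|B|=12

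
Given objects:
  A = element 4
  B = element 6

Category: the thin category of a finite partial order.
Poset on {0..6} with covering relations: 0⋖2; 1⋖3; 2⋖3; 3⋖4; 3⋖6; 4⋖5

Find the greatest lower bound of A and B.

Answer: A∧B = 3

Trace:
Common predecessors of 4,6: {0,1,2,3}
  0 ≤ 3
  1 ≤ 3
  2 ≤ 3
  3 ≤ 3
glb = 3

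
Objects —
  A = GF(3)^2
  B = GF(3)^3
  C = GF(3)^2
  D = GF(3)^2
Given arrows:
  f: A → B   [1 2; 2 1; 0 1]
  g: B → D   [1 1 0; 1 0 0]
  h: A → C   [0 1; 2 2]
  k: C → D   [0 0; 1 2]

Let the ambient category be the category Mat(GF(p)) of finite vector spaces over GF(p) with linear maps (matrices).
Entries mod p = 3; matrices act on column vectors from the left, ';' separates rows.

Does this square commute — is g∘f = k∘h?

1) trace f;g:
  e0=(1,0) f→(1,2,0) g→(0,1)
  e1=(0,1) f→(2,1,1) g→(0,2)
  ⟦path⟧₁ = [0 0; 1 2]
2) trace h;k:
  e0=(1,0) h→(0,2) k→(0,1)
  e1=(0,1) h→(1,2) k→(0,2)
  ⟦path⟧₂ = [0 0; 1 2]
Equal? equal; square commutes

Answer: COMMUTES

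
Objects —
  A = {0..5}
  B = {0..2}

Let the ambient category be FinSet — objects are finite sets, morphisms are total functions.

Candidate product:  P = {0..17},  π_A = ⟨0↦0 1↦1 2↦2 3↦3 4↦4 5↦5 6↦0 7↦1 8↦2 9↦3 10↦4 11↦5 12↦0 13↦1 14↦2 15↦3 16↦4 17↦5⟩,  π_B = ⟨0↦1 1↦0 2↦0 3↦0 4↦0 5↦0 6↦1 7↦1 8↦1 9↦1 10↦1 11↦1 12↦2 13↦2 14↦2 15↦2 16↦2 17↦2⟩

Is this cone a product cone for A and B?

|A|·|B| = 6·3 = 18;  |P| = 18
Check the pairing map k ↦ (π_A(k), π_B(k)):
  0 ↦ (0,1)
  1 ↦ (1,0)
  2 ↦ (2,0)
  3 ↦ (3,0)
  4 ↦ (4,0)
  5 ↦ (5,0)
  6 ↦ (0,1)  ✗ repeats pair of k=0
  7 ↦ (1,1)
  8 ↦ (2,1)
  9 ↦ (3,1)
  10 ↦ (4,1)
  11 ↦ (5,1)
  12 ↦ (0,2)
  13 ↦ (1,2)
  14 ↦ (2,2)
  15 ↦ (3,2)
  16 ↦ (4,2)
  17 ↦ (5,2)
distinct pairs in image: 17 / 18 needed
  → (0,1) hit at k=0 and k=6

Answer: NOT A VALID PRODUCT — duplicate pair at indices 6,0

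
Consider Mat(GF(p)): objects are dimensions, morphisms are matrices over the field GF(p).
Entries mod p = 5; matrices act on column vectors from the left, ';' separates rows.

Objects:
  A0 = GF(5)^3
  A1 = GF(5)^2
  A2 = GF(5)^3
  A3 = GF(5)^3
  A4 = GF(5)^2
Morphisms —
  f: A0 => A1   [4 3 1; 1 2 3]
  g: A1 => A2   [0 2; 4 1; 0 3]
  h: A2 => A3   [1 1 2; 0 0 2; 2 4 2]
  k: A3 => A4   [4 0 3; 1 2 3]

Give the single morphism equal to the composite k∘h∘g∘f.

Answer: [4 3 3; 1 2 1]

Trace:
  e0=[1,0,0] f=>[4,1] g=>[2,2,3] h=>[0,1,3] k=>[4,1]
  e1=[0,1,0] f=>[3,2] g=>[4,4,1] h=>[0,2,1] k=>[3,2]
  e2=[0,0,1] f=>[1,3] g=>[1,2,4] h=>[1,3,3] k=>[3,1]
⟦path⟧: [4 3 3; 1 2 1]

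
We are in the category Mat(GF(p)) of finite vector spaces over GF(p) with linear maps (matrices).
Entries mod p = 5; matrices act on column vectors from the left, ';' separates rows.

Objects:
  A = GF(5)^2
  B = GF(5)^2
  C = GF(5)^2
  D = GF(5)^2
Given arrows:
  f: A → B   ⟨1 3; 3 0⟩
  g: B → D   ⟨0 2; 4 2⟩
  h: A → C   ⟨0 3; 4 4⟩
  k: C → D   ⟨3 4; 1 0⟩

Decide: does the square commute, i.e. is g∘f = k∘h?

Path 1 = f;g:
  e0=⟨1,0⟩ f→⟨1,3⟩ g→⟨1,0⟩
  e1=⟨0,1⟩ f→⟨3,0⟩ g→⟨0,2⟩
  result₁ = ⟨1 0; 0 2⟩
Path 2 = h;k:
  e0=⟨1,0⟩ h→⟨0,4⟩ k→⟨1,0⟩
  e1=⟨0,1⟩ h→⟨3,4⟩ k→⟨0,3⟩
  result₂ = ⟨1 0; 0 3⟩
Equal? differ; not commutative

Answer: DOES NOT COMMUTE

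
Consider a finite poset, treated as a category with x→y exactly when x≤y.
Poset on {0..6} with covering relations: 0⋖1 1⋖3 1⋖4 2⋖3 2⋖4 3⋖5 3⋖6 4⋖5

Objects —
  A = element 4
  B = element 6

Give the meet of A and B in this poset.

Lower bounds of A=4 and B=6: {0,1,2}
  maximal lower bounds 1 and 2 are incomparable: neither 1≤2 nor 2≤1
→ no greatest lower bound exists

Answer: NO MEET EXISTS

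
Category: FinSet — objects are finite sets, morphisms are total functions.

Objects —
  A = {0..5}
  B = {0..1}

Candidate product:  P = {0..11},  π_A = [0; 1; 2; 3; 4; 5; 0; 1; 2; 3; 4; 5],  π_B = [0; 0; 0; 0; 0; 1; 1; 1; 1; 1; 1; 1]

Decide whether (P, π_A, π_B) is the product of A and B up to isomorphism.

|A|·|B| = 6·2 = 12;  |P| = 12
Check the pairing map k ↦ (π_A(k), π_B(k)):
  0 ↦ (0,0)
  1 ↦ (1,0)
  2 ↦ (2,0)
  3 ↦ (3,0)
  4 ↦ (4,0)
  5 ↦ (5,1)
  6 ↦ (0,1)
  7 ↦ (1,1)
  8 ↦ (2,1)
  9 ↦ (3,1)
  10 ↦ (4,1)
  11 ↦ (5,1)  ✗ repeats pair of k=5
distinct pairs in image: 11 / 12 needed
  → (5,1) hit at k=5 and k=11

Answer: NOT A VALID PRODUCT — duplicate pair at indices 11,5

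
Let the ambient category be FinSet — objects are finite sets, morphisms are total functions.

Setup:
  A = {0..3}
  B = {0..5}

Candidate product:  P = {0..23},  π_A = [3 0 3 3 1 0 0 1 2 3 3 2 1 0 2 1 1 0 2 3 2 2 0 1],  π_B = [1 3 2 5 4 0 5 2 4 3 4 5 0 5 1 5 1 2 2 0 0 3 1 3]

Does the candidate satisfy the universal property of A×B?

|A|·|B| = 4·6 = 24;  |P| = 24
Check the pairing map k ↦ (π_A(k), π_B(k)):
  0 : (3,1)
  1 : (0,3)
  2 : (3,2)
  3 : (3,5)
  4 : (1,4)
  5 : (0,0)
  6 : (0,5)
  7 : (1,2)
  8 : (2,4)
  9 : (3,3)
  10 : (3,4)
  11 : (2,5)
  12 : (1,0)
  13 : (0,5)  ✗ repeats pair of k=6
  14 : (2,1)
  15 : (1,5)
  16 : (1,1)
  17 : (0,2)
  18 : (2,2)
  19 : (3,0)
  20 : (2,0)
  21 : (2,3)
  22 : (0,1)
  23 : (1,3)
distinct pairs in image: 23 / 24 needed
  → (0,5) hit at k=6 and k=13

Answer: NOT A VALID PRODUCT — duplicate pair at indices 6,13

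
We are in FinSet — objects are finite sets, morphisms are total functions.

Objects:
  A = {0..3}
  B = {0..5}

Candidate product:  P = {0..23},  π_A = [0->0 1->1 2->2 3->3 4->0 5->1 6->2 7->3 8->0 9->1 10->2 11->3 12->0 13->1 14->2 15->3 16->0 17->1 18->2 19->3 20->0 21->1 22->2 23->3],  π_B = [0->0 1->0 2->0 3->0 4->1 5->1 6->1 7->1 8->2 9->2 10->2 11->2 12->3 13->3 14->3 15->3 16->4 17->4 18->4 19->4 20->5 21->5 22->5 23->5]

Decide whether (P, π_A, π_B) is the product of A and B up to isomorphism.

|A|·|B| = 4·6 = 24;  |P| = 24
Check the pairing map k ↦ (π_A(k), π_B(k)):
  0 -> (0,0)
  1 -> (1,0)
  2 -> (2,0)
  3 -> (3,0)
  4 -> (0,1)
  5 -> (1,1)
  6 -> (2,1)
  7 -> (3,1)
  8 -> (0,2)
  9 -> (1,2)
  10 -> (2,2)
  11 -> (3,2)
  12 -> (0,3)
  13 -> (1,3)
  14 -> (2,3)
  15 -> (3,3)
  16 -> (0,4)
  17 -> (1,4)
  18 -> (2,4)
  19 -> (3,4)
  20 -> (0,5)
  21 -> (1,5)
  22 -> (2,5)
  23 -> (3,5)
distinct pairs in image: 24 / 24 needed
  → bijection onto A×B; projections well-typed.

Answer: VALID PRODUCT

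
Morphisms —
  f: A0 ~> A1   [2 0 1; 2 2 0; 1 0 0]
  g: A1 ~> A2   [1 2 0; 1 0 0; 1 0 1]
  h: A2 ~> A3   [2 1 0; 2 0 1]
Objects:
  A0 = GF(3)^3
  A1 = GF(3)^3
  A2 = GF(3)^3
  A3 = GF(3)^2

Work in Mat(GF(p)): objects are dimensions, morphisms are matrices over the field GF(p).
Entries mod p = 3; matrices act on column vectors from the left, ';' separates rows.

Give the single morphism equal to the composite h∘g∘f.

Answer: [2 2 0; 0 2 0]

Work:
  e0=(1,0,0) f~>(2,2,1) g~>(0,2,0) h~>(2,0)
  e1=(0,1,0) f~>(0,2,0) g~>(1,0,0) h~>(2,2)
  e2=(0,0,1) f~>(1,0,0) g~>(1,1,1) h~>(0,0)
result: [2 2 0; 0 2 0]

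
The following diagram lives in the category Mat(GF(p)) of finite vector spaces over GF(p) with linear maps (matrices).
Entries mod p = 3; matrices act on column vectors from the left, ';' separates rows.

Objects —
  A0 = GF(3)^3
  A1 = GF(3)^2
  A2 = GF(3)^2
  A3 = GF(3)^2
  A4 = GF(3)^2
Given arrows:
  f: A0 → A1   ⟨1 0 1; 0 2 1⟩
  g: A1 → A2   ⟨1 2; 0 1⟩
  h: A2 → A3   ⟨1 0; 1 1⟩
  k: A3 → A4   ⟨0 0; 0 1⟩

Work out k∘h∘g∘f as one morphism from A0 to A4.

  e0=[1,0,0] f→[1,0] g→[1,0] h→[1,1] k→[0,1]
  e1=[0,1,0] f→[0,2] g→[1,2] h→[1,0] k→[0,0]
  e2=[0,0,1] f→[1,1] g→[0,1] h→[0,1] k→[0,1]
⟦path⟧: ⟨0 0 0; 1 0 1⟩

Answer: ⟨0 0 0; 1 0 1⟩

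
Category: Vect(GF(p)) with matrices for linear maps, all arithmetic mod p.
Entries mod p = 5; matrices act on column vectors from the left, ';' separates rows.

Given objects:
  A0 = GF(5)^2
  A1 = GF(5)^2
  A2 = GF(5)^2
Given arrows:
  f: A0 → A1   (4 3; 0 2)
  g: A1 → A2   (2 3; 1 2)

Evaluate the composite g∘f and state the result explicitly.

  e0=⟨1,0⟩ f→⟨4,0⟩ g→⟨3,4⟩
  e1=⟨0,1⟩ f→⟨3,2⟩ g→⟨2,2⟩
result: (3 2; 4 2)

Answer: (3 2; 4 2)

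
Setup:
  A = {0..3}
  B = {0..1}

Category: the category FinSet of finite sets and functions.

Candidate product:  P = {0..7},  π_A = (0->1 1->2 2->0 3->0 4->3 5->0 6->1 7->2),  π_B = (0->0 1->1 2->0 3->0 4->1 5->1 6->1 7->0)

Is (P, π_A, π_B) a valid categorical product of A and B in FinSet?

Answer: NOT A VALID PRODUCT — duplicate pair at indices 3,2

Work:
|A|·|B| = 4·2 = 8;  |P| = 8
Check the pairing map k ↦ (π_A(k), π_B(k)):
  0 -> (1,0)
  1 -> (2,1)
  2 -> (0,0)
  3 -> (0,0)  ✗ repeats pair of k=2
  4 -> (3,1)
  5 -> (0,1)
  6 -> (1,1)
  7 -> (2,0)
distinct pairs in image: 7 / 8 needed
  → (0,0) hit at k=2 and k=3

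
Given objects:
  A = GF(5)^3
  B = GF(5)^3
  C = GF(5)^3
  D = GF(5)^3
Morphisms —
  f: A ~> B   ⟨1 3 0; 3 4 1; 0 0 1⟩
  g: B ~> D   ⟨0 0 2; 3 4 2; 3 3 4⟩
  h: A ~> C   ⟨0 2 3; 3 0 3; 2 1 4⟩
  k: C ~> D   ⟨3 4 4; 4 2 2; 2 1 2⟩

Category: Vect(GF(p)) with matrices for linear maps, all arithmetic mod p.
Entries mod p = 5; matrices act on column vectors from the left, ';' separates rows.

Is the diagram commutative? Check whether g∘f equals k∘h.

1) trace f;g:
  e0=(1,0,0) f~>(1,3,0) g~>(0,0,2)
  e1=(0,1,0) f~>(3,4,0) g~>(0,0,1)
  e2=(0,0,1) f~>(0,1,1) g~>(2,1,2)
  ⟦path⟧₁ = ⟨0 0 2; 0 0 1; 2 1 2⟩
2) trace h;k:
  e0=(1,0,0) h~>(0,3,2) k~>(0,0,2)
  e1=(0,1,0) h~>(2,0,1) k~>(0,0,1)
  e2=(0,0,1) h~>(3,3,4) k~>(2,1,2)
  ⟦path⟧₂ = ⟨0 0 2; 0 0 1; 2 1 2⟩
Equal? YES — commutes

Answer: COMMUTES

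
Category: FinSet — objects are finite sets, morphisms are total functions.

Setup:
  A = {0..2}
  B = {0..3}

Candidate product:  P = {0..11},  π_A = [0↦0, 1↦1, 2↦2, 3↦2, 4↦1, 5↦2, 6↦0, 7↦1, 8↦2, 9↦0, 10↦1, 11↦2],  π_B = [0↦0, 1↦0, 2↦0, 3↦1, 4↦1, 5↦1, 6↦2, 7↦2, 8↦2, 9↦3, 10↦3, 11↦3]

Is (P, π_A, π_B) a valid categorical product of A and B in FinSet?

Answer: NOT A VALID PRODUCT — duplicate pair at indices 5,3

Work:
|A|·|B| = 3·4 = 12;  |P| = 12
Check the pairing map k ↦ (π_A(k), π_B(k)):
  0 ↦ (0,0)
  1 ↦ (1,0)
  2 ↦ (2,0)
  3 ↦ (2,1)
  4 ↦ (1,1)
  5 ↦ (2,1)  ✗ repeats pair of k=3
  6 ↦ (0,2)
  7 ↦ (1,2)
  8 ↦ (2,2)
  9 ↦ (0,3)
  10 ↦ (1,3)
  11 ↦ (2,3)
distinct pairs in image: 11 / 12 needed
  → (2,1) hit at k=3 and k=5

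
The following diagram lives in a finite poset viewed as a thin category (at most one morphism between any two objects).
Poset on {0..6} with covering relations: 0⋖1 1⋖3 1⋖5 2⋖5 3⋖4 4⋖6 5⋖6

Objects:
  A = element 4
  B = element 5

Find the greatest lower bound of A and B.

Answer: A∧B = 1

Trace:
{x : x≤A ∧ x≤B} = {0,1}  (A=4, B=5)
  0 ≤ 1
  1 ≤ 1
glb = 1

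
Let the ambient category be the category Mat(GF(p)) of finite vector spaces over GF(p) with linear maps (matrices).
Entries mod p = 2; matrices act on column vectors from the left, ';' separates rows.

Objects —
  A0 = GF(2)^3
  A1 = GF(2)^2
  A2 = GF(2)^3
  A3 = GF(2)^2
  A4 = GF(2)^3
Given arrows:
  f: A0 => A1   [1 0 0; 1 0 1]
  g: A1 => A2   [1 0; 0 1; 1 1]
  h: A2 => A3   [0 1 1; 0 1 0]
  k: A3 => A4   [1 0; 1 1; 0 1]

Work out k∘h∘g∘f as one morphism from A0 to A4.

  e0=[1,0,0] f=>[1,1] g=>[1,1,0] h=>[1,1] k=>[1,0,1]
  e1=[0,1,0] f=>[0,0] g=>[0,0,0] h=>[0,0] k=>[0,0,0]
  e2=[0,0,1] f=>[0,1] g=>[0,1,1] h=>[0,1] k=>[0,1,1]
⟦path⟧: [1 0 0; 0 0 1; 1 0 1]

Answer: [1 0 0; 0 0 1; 1 0 1]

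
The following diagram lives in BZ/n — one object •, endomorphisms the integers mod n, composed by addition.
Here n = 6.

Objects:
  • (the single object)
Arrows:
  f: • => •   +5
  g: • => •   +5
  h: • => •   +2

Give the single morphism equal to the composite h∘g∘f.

Answer: +0

Work:
  0 +5≡5 +5≡4 +2≡0  (mod 6)
result: +0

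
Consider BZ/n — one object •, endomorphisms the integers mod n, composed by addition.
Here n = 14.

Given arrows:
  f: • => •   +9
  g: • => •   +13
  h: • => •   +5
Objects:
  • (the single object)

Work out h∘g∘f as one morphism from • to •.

  0 +9≡9 +13≡8 +5≡13  (mod 14)
composite: +13

Answer: +13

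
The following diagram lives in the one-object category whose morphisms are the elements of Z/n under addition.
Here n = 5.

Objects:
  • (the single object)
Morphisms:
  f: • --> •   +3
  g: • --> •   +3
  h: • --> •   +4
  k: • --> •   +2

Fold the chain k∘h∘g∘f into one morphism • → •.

Answer: +2

Trace:
  0 +3≡3 +3≡1 +4≡0 +2≡2  (mod 5)
⟦path⟧: +2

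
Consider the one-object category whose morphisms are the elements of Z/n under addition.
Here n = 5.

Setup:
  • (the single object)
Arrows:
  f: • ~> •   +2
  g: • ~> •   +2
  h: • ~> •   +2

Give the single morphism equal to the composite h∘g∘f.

Answer: +1

Work:
  0 +2≡2 +2≡4 +2≡1  (mod 5)
result: +1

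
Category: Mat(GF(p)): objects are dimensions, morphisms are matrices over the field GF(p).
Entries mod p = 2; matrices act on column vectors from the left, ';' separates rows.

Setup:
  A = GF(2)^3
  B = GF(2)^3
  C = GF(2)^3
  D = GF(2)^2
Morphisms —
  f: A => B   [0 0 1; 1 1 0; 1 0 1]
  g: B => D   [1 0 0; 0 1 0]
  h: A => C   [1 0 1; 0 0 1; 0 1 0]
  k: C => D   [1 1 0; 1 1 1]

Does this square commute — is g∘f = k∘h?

Path 1 = f;g:
  e0=[1,0,0] f=>[0,1,1] g=>[0,1]
  e1=[0,1,0] f=>[0,1,0] g=>[0,1]
  e2=[0,0,1] f=>[1,0,1] g=>[1,0]
  composite₁ = [0 0 1; 1 1 0]
Path 2 = h;k:
  e0=[1,0,0] h=>[1,0,0] k=>[1,1]
  e1=[0,1,0] h=>[0,0,1] k=>[0,1]
  e2=[0,0,1] h=>[1,1,0] k=>[0,0]
  composite₂ = [1 0 0; 1 1 0]
Equal? NO — does not commute

Answer: DOES NOT COMMUTE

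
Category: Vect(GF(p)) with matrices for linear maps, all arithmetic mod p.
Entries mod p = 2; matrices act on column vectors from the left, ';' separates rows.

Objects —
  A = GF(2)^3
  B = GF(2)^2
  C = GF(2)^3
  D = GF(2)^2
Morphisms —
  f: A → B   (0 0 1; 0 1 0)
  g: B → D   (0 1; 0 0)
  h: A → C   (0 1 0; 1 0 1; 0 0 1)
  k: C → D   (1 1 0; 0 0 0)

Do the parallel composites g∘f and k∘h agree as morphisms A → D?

Along f;g (path 1):
  e0=[1,0,0] f→[0,0] g→[0,0]
  e1=[0,1,0] f→[0,1] g→[1,0]
  e2=[0,0,1] f→[1,0] g→[0,0]
  result₁ = (0 1 0; 0 0 0)
Along h;k (path 2):
  e0=[1,0,0] h→[0,1,0] k→[1,0]
  e1=[0,1,0] h→[1,0,0] k→[1,0]
  e2=[0,0,1] h→[0,1,1] k→[1,0]
  result₂ = (1 1 1; 0 0 0)
Equal? distinct morphisms ✗

Answer: DOES NOT COMMUTE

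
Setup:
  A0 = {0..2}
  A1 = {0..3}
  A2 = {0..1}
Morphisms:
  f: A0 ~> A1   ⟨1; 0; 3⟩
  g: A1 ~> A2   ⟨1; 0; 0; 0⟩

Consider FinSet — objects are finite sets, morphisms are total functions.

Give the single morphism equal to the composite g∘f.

  0 f~>1 g~>0
  1 f~>0 g~>1
  2 f~>3 g~>0
result: ⟨0; 1; 0⟩

Answer: ⟨0; 1; 0⟩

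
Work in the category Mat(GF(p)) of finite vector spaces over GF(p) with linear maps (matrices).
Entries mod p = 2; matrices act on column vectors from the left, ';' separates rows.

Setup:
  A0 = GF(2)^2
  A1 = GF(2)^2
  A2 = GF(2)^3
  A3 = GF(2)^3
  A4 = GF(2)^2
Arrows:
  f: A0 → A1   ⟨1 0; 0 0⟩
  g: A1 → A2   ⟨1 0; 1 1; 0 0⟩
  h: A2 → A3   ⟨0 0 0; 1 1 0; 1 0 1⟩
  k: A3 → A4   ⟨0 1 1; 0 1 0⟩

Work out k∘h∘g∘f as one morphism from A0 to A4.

  e0=[1,0] f→[1,0] g→[1,1,0] h→[0,0,1] k→[1,0]
  e1=[0,1] f→[0,0] g→[0,0,0] h→[0,0,0] k→[0,0]
composite: ⟨1 0; 0 0⟩

Answer: ⟨1 0; 0 0⟩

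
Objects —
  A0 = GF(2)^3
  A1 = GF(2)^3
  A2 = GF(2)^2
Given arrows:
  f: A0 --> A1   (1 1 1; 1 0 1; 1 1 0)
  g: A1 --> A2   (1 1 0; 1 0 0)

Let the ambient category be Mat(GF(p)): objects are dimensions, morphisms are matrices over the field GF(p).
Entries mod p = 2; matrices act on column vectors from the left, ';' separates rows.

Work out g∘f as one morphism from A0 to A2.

  e0=(1,0,0) f-->(1,1,1) g-->(0,1)
  e1=(0,1,0) f-->(1,0,1) g-->(1,1)
  e2=(0,0,1) f-->(1,1,0) g-->(0,1)
⟦path⟧: (0 1 0; 1 1 1)

Answer: (0 1 0; 1 1 1)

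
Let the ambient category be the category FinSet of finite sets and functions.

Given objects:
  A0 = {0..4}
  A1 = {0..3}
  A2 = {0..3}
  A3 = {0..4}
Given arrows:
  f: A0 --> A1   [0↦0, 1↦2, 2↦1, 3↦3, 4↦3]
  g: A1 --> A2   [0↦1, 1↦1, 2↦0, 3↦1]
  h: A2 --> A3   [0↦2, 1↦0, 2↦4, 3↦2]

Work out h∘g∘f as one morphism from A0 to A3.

  0 f-->0 g-->1 h-->0
  1 f-->2 g-->0 h-->2
  2 f-->1 g-->1 h-->0
  3 f-->3 g-->1 h-->0
  4 f-->3 g-->1 h-->0
composite: [0↦0, 1↦2, 2↦0, 3↦0, 4↦0]

Answer: [0↦0, 1↦2, 2↦0, 3↦0, 4↦0]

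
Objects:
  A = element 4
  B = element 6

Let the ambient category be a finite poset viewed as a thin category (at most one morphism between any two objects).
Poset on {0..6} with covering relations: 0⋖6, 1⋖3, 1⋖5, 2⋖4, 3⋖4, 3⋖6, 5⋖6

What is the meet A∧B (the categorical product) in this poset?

Answer: A∧B = 3

Derivation:
{x : x⊑A ∧ x⊑B} = {1,3}  (A=4, B=6)
  1 ⊑ 3
  3 ⊑ 3
glb = 3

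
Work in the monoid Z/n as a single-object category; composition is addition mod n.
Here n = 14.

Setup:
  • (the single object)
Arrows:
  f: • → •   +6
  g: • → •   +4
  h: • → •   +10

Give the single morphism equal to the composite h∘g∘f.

  0 +6≡6 +4≡10 +10≡6  (mod 14)
composite: +6

Answer: +6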